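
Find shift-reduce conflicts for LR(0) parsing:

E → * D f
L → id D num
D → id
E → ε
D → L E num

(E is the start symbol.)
Augment with E' → E and build the canonical LR(0) collection (I0 = CLOSURE({[E' → . E]}), then GOTO on every symbol after a dot until no new states appear). It has 11 states:
  I0: { [E → . * D f], [E → .], [E' → . E] }  — shift, reduce
  I1: { [D → . L E num], [D → . id], [E → * . D f], [L → . id D num] }  — shift
  I2: { [E' → E .] }  — accept
  I3: { [E → * D . f] }  — shift
  I4: { [D → L . E num], [E → . * D f], [E → .] }  — shift, reduce
  I5: { [D → . L E num], [D → . id], [D → id .], [L → . id D num], [L → id . D num] }  — shift, reduce
  I6: { [L → id D . num] }  — shift
  I7: { [L → id D num .] }  — reduce
  I8: { [D → L E . num] }  — shift
  I9: { [D → L E num .] }  — reduce
  I10: { [E → * D f .] }  — reduce

I0 contains reduce item [E → .] and shift item [E → . * D f] — shift-reduce conflict.
I4 contains reduce item [E → .] and shift item [E → . * D f] — shift-reduce conflict.
I5 contains reduce item [D → id .] and shift items [D → . id], [L → . id D num] — shift-reduce conflict.

Answer: Yes — I0: [E → .] vs [E → . * D f]; I4: [E → .] vs [E → . * D f]; I5: [D → id .] vs [D → . id]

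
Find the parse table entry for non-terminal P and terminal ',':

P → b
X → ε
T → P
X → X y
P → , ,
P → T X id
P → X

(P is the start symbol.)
To find M[P, ','], we find productions for P where ',' is in the predict set (PREDICT(N → α) = (FIRST(α) \ {ε}) ∪ (FOLLOW(N) if α ⇒* ε)).

Relevant sets:
  FIRST(T) = { ',', 'b', 'id', 'y', ε }
  FIRST(X) = { 'y', ε }
  FOLLOW(P) = { $, 'id', 'y' }

P → b: PREDICT = { 'b' }
P → , ,: PREDICT = { ',' }
  ',' is in predict set, so this production goes in M[P, ',']
P → T X id: PREDICT = { ',', 'b', 'id', 'y' }
  ',' is in predict set, so this production goes in M[P, ',']
P → X: PREDICT = { $, 'id', 'y' }

M[P, ','] = P → , ,, P → T X id  (a multiply-defined cell — the grammar is not LL(1))

Answer: P → , ,, P → T X id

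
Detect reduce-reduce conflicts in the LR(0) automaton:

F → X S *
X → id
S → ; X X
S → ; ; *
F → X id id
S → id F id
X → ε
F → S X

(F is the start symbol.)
Yes — I5: [X → .] vs [X → id .]; I10: [F → X id id .] vs [X → .]

A reduce-reduce conflict occurs when an LR(0) state has two complete items [A → α .] and [B → β .] — both call for a reduction, and with no lookahead the parser cannot choose between them.

Augment with F' → F and build the canonical LR(0) collection (I0 = CLOSURE({[F' → . F]}), then GOTO on every symbol after a dot until no new states appear). It has 18 states:
  I0: { [F → . S X], [F → . X S *], [F → . X id id], [F' → . F], [S → . ; ; *], [S → . ; X X], [S → . id F id], [X → . id], [X → .] }  — shift, reduce
  I1: { [S → ; . ; *], [S → ; . X X], [X → . id], [X → .] }  — shift, reduce
  I2: { [F' → F .] }  — accept
  I3: { [F → S . X], [X → . id], [X → .] }  — shift, reduce
  I4: { [F → X . S *], [F → X . id id], [S → . ; ; *], [S → . ; X X], [S → . id F id] }  — shift
  I5: { [F → . S X], [F → . X S *], [F → . X id id], [S → . ; ; *], [S → . ; X X], [S → . id F id], [S → id . F id], [X → . id], [X → .], [X → id .] }  — shift, 2 reduces
  I6: { [S → id F . id] }  — shift
  I7: { [S → id F id .] }  — reduce
  I8: { [F → X S . *] }  — shift
  I9: { [F → . S X], [F → . X S *], [F → . X id id], [F → X id . id], [S → . ; ; *], [S → . ; X X], [S → . id F id], [S → id . F id], [X → . id], [X → .] }  — shift, reduce
  I10: { [F → . S X], [F → . X S *], [F → . X id id], [F → X id id .], [S → . ; ; *], [S → . ; X X], [S → . id F id], [S → id . F id], [X → . id], [X → .], [X → id .] }  — shift, 3 reduces
  I11: { [F → X S * .] }  — reduce
  I12: { [F → S X .] }  — reduce
  I13: { [X → id .] }  — reduce
  I14: { [S → ; ; . *] }  — shift
  I15: { [S → ; X . X], [X → . id], [X → .] }  — shift, reduce
  I16: { [S → ; X X .] }  — reduce
  I17: { [S → ; ; * .] }  — reduce

I5 contains complete items [X → .], [X → id .] — reduce-reduce conflict.
I10 contains complete items [F → X id id .], [X → .], [X → id .] — reduce-reduce conflict.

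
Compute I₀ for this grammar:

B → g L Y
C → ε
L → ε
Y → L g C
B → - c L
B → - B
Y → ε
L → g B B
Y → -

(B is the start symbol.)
First, augment the grammar with B' → B
I₀ = CLOSURE({ [B' → . B] }):
  [B' → . B] has the dot before B: add [B → . g L Y], [B → . - c L], [B → . - B]
No further items can be added.

I₀ = { [B → . - B], [B → . - c L], [B → . g L Y], [B' → . B] }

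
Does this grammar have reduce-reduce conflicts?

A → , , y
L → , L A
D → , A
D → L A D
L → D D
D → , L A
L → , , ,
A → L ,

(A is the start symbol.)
A reduce-reduce conflict occurs when an LR(0) state has two complete items [A → α .] and [B → β .] — both call for a reduction, and with no lookahead the parser cannot choose between them.

Augment with A' → A and build the canonical LR(0) collection (I0 = CLOSURE({[A' → . A]}), then GOTO on every symbol after a dot until no new states appear). It has 18 states:
  I0: { [A → . , , y], [A → . L ,], [A' → . A], [D → . , A], [D → . , L A], [D → . L A D], [L → . , , ,], [L → . , L A], [L → . D D] }  — shift
  I1: { [A → , . , y], [A → . , , y], [A → . L ,], [D → , . A], [D → , . L A], [D → . , A], [D → . , L A], [D → . L A D], [L → , . , ,], [L → , . L A], [L → . , , ,], [L → . , L A], [L → . D D] }  — shift
  I2: { [A' → A .] }  — accept
  I3: { [D → . , A], [D → . , L A], [D → . L A D], [L → . , , ,], [L → . , L A], [L → . D D], [L → D . D] }  — shift
  I4: { [A → . , , y], [A → . L ,], [A → L . ,], [D → . , A], [D → . , L A], [D → . L A D], [D → L . A D], [L → . , , ,], [L → . , L A], [L → . D D] }  — shift
  I5: { [A → , . , y], [A → . , , y], [A → . L ,], [A → L , .], [D → , . A], [D → , . L A], [D → . , A], [D → . , L A], [D → . L A D], [L → , . , ,], [L → , . L A], [L → . , , ,], [L → . , L A], [L → . D D] }  — shift, reduce
  I6: { [D → . , A], [D → . , L A], [D → . L A D], [D → L A . D], [L → . , , ,], [L → . , L A], [L → . D D] }  — shift
  I7: { [A → . , , y], [A → . L ,], [D → , . A], [D → , . L A], [D → . , A], [D → . , L A], [D → . L A D], [L → , . , ,], [L → , . L A], [L → . , , ,], [L → . , L A], [L → . D D] }  — shift
  I8: { [D → . , A], [D → . , L A], [D → . L A D], [D → L A D .], [L → . , , ,], [L → . , L A], [L → . D D], [L → D . D] }  — shift, reduce
  I9: { [A → . , , y], [A → . L ,], [D → . , A], [D → . , L A], [D → . L A D], [D → L . A D], [L → . , , ,], [L → . , L A], [L → . D D] }  — shift
  I10: { [D → . , A], [D → . , L A], [D → . L A D], [L → . , , ,], [L → . , L A], [L → . D D], [L → D . D], [L → D D .] }  — shift, reduce
  I11: { [A → , . , y], [A → . , , y], [A → . L ,], [D → , . A], [D → , . L A], [D → . , A], [D → . , L A], [D → . L A D], [L → , , . ,], [L → , . , ,], [L → , . L A], [L → . , , ,], [L → . , L A], [L → . D D] }  — shift
  I12: { [D → , A .] }  — reduce
  I13: { [A → . , , y], [A → . L ,], [A → L . ,], [D → , L . A], [D → . , A], [D → . , L A], [D → . L A D], [D → L . A D], [L → , L . A], [L → . , , ,], [L → . , L A], [L → . D D] }  — shift
  I14: { [D → , L A .], [D → . , A], [D → . , L A], [D → . L A D], [D → L A . D], [L → , L A .], [L → . , , ,], [L → . , L A], [L → . D D] }  — shift, 2 reduces
  I15: { [A → , , . y], [A → , . , y], [A → . , , y], [A → . L ,], [D → , . A], [D → , . L A], [D → . , A], [D → . , L A], [D → . L A D], [L → , , , .], [L → , , . ,], [L → , . , ,], [L → , . L A], [L → . , , ,], [L → . , L A], [L → . D D] }  — shift, reduce
  I16: { [A → , , y .] }  — reduce
  I17: { [A → , , . y], [A → , . , y], [A → . , , y], [A → . L ,], [D → , . A], [D → , . L A], [D → . , A], [D → . , L A], [D → . L A D], [L → , , . ,], [L → , . , ,], [L → , . L A], [L → . , , ,], [L → . , L A], [L → . D D] }  — shift

I14 contains complete items [D → , L A .], [L → , L A .] — reduce-reduce conflict.

Answer: Yes — I14: [D → , L A .] vs [L → , L A .]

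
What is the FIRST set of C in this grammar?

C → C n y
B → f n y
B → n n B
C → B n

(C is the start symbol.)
To compute FIRST(C), examine every production with C on the left-hand side, reading each right-hand side left to right until a non-nullable symbol is reached.

FIRST sets of the other non-terminals involved (by the same procedure, iterated to a fixed point):
  FIRST(B) = { 'f', 'n' }

From C → C n y:
  - C is the symbol being defined: contributes nothing new
    C is not nullable, so stop
From C → B n:
  - B is a non-terminal: add FIRST(B) \ {ε} = { 'f', 'n' }
    B is not nullable, so stop

Collecting: FIRST(C) = { 'f', 'n' }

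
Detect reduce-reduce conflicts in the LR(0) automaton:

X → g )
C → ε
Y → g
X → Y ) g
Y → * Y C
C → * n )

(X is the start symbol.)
No reduce-reduce conflicts

Augment with X' → X and build the canonical LR(0) collection (I0 = CLOSURE({[X' → . X]}), then GOTO on every symbol after a dot until no new states appear). It has 14 states:
  I0: { [X → . Y ) g], [X → . g )], [X' → . X], [Y → . * Y C], [Y → . g] }  — shift
  I1: { [Y → * . Y C], [Y → . * Y C], [Y → . g] }  — shift
  I2: { [X' → X .] }  — accept
  I3: { [X → Y . ) g] }  — shift
  I4: { [X → g . )], [Y → g .] }  — shift, reduce
  I5: { [X → g ) .] }  — reduce
  I6: { [X → Y ) . g] }  — shift
  I7: { [X → Y ) g .] }  — reduce
  I8: { [C → . * n )], [C → .], [Y → * Y . C] }  — shift, reduce
  I9: { [Y → g .] }  — reduce
  I10: { [C → * . n )] }  — shift
  I11: { [Y → * Y C .] }  — reduce
  I12: { [C → * n . )] }  — shift
  I13: { [C → * n ) .] }  — reduce

No state contains more than one complete item.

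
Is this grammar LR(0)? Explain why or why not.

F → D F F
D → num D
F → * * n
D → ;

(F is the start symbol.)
Yes, the grammar is LR(0)

Augment with F' → F and build the canonical LR(0) collection (I0 = CLOSURE({[F' → . F]}), then GOTO on every symbol after a dot until no new states appear). It has 11 states:
  I0: { [D → . ;], [D → . num D], [F → . * * n], [F → . D F F], [F' → . F] }  — shift
  I1: { [F → * . * n] }  — shift
  I2: { [D → ; .] }  — reduce
  I3: { [D → . ;], [D → . num D], [F → . * * n], [F → . D F F], [F → D . F F] }  — shift
  I4: { [F' → F .] }  — accept
  I5: { [D → . ;], [D → . num D], [D → num . D] }  — shift
  I6: { [D → num D .] }  — reduce
  I7: { [D → . ;], [D → . num D], [F → . * * n], [F → . D F F], [F → D F . F] }  — shift
  I8: { [F → D F F .] }  — reduce
  I9: { [F → * * . n] }  — shift
  I10: { [F → * * n .] }  — reduce

Every state is either a pure shift/goto state or contains exactly one complete item and nothing to shift — no conflicts. The grammar is LR(0).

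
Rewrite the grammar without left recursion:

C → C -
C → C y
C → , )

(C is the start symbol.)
C is directly left-recursive. The standard transformation for
  A → A α₁ | ... | A α_m | β₁ | ... | β_n
is
  A  → β₁ A' | ... | β_n A'
  A' → α₁ A' | ... | α_m A' | ε

C → , ) becomes C → , ) C'
C → C - becomes C' → - C'
C → C y becomes C' → y C'
Add C' → ε

Resulting grammar:
C → , ) C'
C' → - C'
C' → y C'
C' → ε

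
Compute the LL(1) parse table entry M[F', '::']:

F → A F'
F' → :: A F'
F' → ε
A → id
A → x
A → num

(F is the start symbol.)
F' → :: A F'

To find M[F', '::'], we find productions for F' where '::' is in the predict set (PREDICT(N → α) = (FIRST(α) \ {ε}) ∪ (FOLLOW(N) if α ⇒* ε)).

Relevant sets:
  FOLLOW(F') = { $ }

F' → :: A F': PREDICT = { '::' }
  '::' is in predict set, so this production goes in M[F', '::']
F' → ε: PREDICT = { $ }

M[F', '::'] = F' → :: A F'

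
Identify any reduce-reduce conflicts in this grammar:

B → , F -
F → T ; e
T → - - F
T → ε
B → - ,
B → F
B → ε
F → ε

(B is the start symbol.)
A reduce-reduce conflict occurs when an LR(0) state has two complete items [A → α .] and [B → β .] — both call for a reduction, and with no lookahead the parser cannot choose between them.

Augment with B' → B and build the canonical LR(0) collection (I0 = CLOSURE({[B' → . B]}), then GOTO on every symbol after a dot until no new states appear). It has 14 states:
  I0: { [B → . , F -], [B → . - ,], [B → . F], [B → .], [B' → . B], [F → . T ; e], [F → .], [T → . - - F], [T → .] }  — shift, 3 reduces
  I1: { [B → , . F -], [F → . T ; e], [F → .], [T → . - - F], [T → .] }  — shift, 2 reduces
  I2: { [B → - . ,], [T → - . - F] }  — shift
  I3: { [B' → B .] }  — accept
  I4: { [B → F .] }  — reduce
  I5: { [F → T . ; e] }  — shift
  I6: { [F → T ; . e] }  — shift
  I7: { [F → T ; e .] }  — reduce
  I8: { [B → - , .] }  — reduce
  I9: { [F → . T ; e], [F → .], [T → - - . F], [T → . - - F], [T → .] }  — shift, 2 reduces
  I10: { [T → - . - F] }  — shift
  I11: { [T → - - F .] }  — reduce
  I12: { [B → , F . -] }  — shift
  I13: { [B → , F - .] }  — reduce

I0 contains complete items [B → .], [F → .], [T → .] — reduce-reduce conflict.
I1 contains complete items [F → .], [T → .] — reduce-reduce conflict.
I9 contains complete items [F → .], [T → .] — reduce-reduce conflict.

Answer: Yes — I0: [B → .] vs [F → .]; I1: [F → .] vs [T → .]; I9: [F → .] vs [T → .]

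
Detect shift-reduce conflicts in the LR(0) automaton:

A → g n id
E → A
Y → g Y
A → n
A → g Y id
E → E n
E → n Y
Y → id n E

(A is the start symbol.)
Augment with A' → A and build the canonical LR(0) collection (I0 = CLOSURE({[A' → . A]}), then GOTO on every symbol after a dot until no new states appear). It has 17 states:
  I0: { [A → . g Y id], [A → . g n id], [A → . n], [A' → . A] }  — shift
  I1: { [A' → A .] }  — accept
  I2: { [A → g . Y id], [A → g . n id], [Y → . g Y], [Y → . id n E] }  — shift
  I3: { [A → n .] }  — reduce
  I4: { [A → g Y . id] }  — shift
  I5: { [Y → . g Y], [Y → . id n E], [Y → g . Y] }  — shift
  I6: { [Y → id . n E] }  — shift
  I7: { [A → g n . id] }  — shift
  I8: { [A → g n id .] }  — reduce
  I9: { [A → . g Y id], [A → . g n id], [A → . n], [E → . A], [E → . E n], [E → . n Y], [Y → id n . E] }  — shift
  I10: { [E → A .] }  — reduce
  I11: { [E → E . n], [Y → id n E .] }  — shift, reduce
  I12: { [A → n .], [E → n . Y], [Y → . g Y], [Y → . id n E] }  — shift, reduce
  I13: { [E → n Y .] }  — reduce
  I14: { [E → E n .] }  — reduce
  I15: { [Y → g Y .] }  — reduce
  I16: { [A → g Y id .] }  — reduce

I11 contains reduce item [Y → id n E .] and shift item [E → E . n] — shift-reduce conflict.
I12 contains reduce item [A → n .] and shift items [Y → . g Y], [Y → . id n E] — shift-reduce conflict.

Answer: Yes — I11: [Y → id n E .] vs [E → E . n]; I12: [A → n .] vs [Y → . g Y]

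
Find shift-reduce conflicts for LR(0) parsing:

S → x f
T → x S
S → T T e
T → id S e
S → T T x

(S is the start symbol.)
No shift-reduce conflicts

Augment with S' → S and build the canonical LR(0) collection (I0 = CLOSURE({[S' → . S]}), then GOTO on every symbol after a dot until no new states appear). It has 13 states:
  I0: { [S → . T T e], [S → . T T x], [S → . x f], [S' → . S], [T → . id S e], [T → . x S] }  — shift
  I1: { [S' → S .] }  — accept
  I2: { [S → T . T e], [S → T . T x], [T → . id S e], [T → . x S] }  — shift
  I3: { [S → . T T e], [S → . T T x], [S → . x f], [T → . id S e], [T → . x S], [T → id . S e] }  — shift
  I4: { [S → . T T e], [S → . T T x], [S → . x f], [S → x . f], [T → . id S e], [T → . x S], [T → x . S] }  — shift
  I5: { [T → x S .] }  — reduce
  I6: { [S → x f .] }  — reduce
  I7: { [T → id S . e] }  — shift
  I8: { [T → id S e .] }  — reduce
  I9: { [S → T T . e], [S → T T . x] }  — shift
  I10: { [S → . T T e], [S → . T T x], [S → . x f], [T → . id S e], [T → . x S], [T → x . S] }  — shift
  I11: { [S → T T e .] }  — reduce
  I12: { [S → T T x .] }  — reduce

No state contains both a complete item and a shift item.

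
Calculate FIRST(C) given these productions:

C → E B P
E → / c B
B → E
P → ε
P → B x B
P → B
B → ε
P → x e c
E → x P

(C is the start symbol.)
FIRST sets of the other non-terminals involved (by the same procedure, iterated to a fixed point):
  FIRST(E) = { '/', 'x' }

From C → E B P:
  - E is a non-terminal: add FIRST(E) \ {ε} = { '/', 'x' }
    E is not nullable, so stop

Collecting: FIRST(C) = { '/', 'x' }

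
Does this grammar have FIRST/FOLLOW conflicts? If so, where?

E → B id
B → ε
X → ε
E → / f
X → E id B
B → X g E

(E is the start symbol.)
Nullable non-terminals: B, X.
FIRST sets used below: FIRST(X) = { '/', 'g', 'id', ε }, FIRST(E) = { '/', 'g', 'id' }

B: nullable alternative(s) B → ε; FOLLOW(B) = { 'g', 'id' }
  B → ε: FIRST \ {ε} = { } — this is the only nullable alternative, skip
  B → X g E: FIRST \ {ε} = { '/', 'g', 'id' } — overlaps FOLLOW(B) on { 'g', 'id' }: CONFLICT

X: nullable alternative(s) X → ε; FOLLOW(X) = { 'g' }
  X → ε: FIRST \ {ε} = { } — this is the only nullable alternative, skip
  X → E id B: FIRST \ {ε} = { '/', 'g', 'id' } — overlaps FOLLOW(X) on { 'g' }: CONFLICT

E has no nullable alternative, so no FIRST/FOLLOW check is needed there.

So the grammar has 2 FIRST/FOLLOW conflicts (marked CONFLICT above).

Answer: Yes. B → X g E with FOLLOW(B) on { 'g', 'id' }; X → E id B with FOLLOW(X) on { 'g' }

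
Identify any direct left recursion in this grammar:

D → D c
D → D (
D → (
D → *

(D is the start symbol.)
Direct left recursion occurs when N → N α for some non-terminal N (the right-hand side begins with the left-hand side itself).

D → D c: LEFT RECURSIVE (starts with D)
D → D (: LEFT RECURSIVE (starts with D)
D → (: starts with '('
D → *: starts with '*'

The grammar has direct left recursion on: D.

Answer: Yes, D is left-recursive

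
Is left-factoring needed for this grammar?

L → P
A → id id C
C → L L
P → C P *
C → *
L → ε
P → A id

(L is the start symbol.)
Left-factoring is needed when two productions for the same non-terminal
share a common prefix on the right-hand side.

Productions for L:
  L → P
  L → ε
Productions for C:
  C → L L
  C → *
Productions for P:
  P → C P *
  P → A id

No common prefixes found.

Answer: No, left-factoring is not needed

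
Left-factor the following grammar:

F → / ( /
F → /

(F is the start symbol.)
Left-factoring transforms A → αβ₁ | αβ₂ into A → αA' and A' → β₁ | β₂
(α is the longest common prefix among the alternatives). Repeat until
no nonterminal has two alternatives with a common prefix.

Round 1: F has alternatives sharing prefix '/'. Introduce F': F → / F'
  Add: F' → ( /
  Add: F' → ε

No remaining common prefixes — done.

Resulting grammar:
F → / F'
F' → ( /
F' → ε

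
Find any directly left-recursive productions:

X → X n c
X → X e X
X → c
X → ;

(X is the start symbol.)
Yes, X is left-recursive

Direct left recursion occurs when N → N α for some non-terminal N (the right-hand side begins with the left-hand side itself).

X → X n c: LEFT RECURSIVE (starts with X)
X → X e X: LEFT RECURSIVE (starts with X)
X → c: starts with c
X → ;: starts with ';'

The grammar has direct left recursion on: X.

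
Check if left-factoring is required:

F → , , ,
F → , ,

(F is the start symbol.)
Left-factoring is needed when two productions for the same non-terminal
share a common prefix on the right-hand side.

Productions for F:
  F → , , ,
  F → , ,

Found common prefix ', ,' in productions for F

Answer: Yes, F has productions with common prefix ', ,'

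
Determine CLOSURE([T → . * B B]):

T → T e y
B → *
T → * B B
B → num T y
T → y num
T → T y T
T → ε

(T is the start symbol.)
{ [T → . * B B] }

To compute CLOSURE, for each item [A → α.Bβ] where B is a non-terminal, add [B → .γ] for all productions B → γ; repeat for the newly added items until nothing changes.

Start with: [T → . * B B]
The dot precedes the terminal '*', so nothing is added.

CLOSURE = { [T → . * B B] }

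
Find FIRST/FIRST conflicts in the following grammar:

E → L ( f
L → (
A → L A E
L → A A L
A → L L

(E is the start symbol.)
Yes. L → '(' / L → A A L on { '(' }; A → L A E / A → L L on { '(' }

A FIRST/FIRST conflict occurs when two productions N → α and N → β for the same non-terminal have FIRST(α) ∩ FIRST(β) ≠ ∅ (with ε ∈ FIRST of a nullable right-hand side, so two nullable alternatives also conflict).

FIRST sets of the non-terminals at (or reachable through a nullable prefix from) the front of some alternative:
  FIRST(A) = { '(' }
  FIRST(L) = { '(' }

Productions for L:
  L → (: FIRST = { '(' }
  L → A A L: FIRST = { '(' }
Productions for A:
  A → L A E: FIRST = { '(' }
  A → L L: FIRST = { '(' }
E has only one production, so no FIRST/FIRST conflict is possible there.

Conflict for L: L → ( and L → A A L
  Overlap: { '(' }
Conflict for A: A → L A E and A → L L
  Overlap: { '(' }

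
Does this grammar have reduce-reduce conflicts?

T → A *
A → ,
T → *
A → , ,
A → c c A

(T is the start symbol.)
A reduce-reduce conflict occurs when an LR(0) state has two complete items [A → α .] and [B → β .] — both call for a reduction, and with no lookahead the parser cannot choose between them.

Augment with T' → T and build the canonical LR(0) collection (I0 = CLOSURE({[T' → . T]}), then GOTO on every symbol after a dot until no new states appear). It has 10 states:
  I0: { [A → . , ,], [A → . ,], [A → . c c A], [T → . *], [T → . A *], [T' → . T] }  — shift
  I1: { [T → * .] }  — reduce
  I2: { [A → , . ,], [A → , .] }  — shift, reduce
  I3: { [T → A . *] }  — shift
  I4: { [T' → T .] }  — accept
  I5: { [A → c . c A] }  — shift
  I6: { [A → . , ,], [A → . ,], [A → . c c A], [A → c c . A] }  — shift
  I7: { [A → c c A .] }  — reduce
  I8: { [T → A * .] }  — reduce
  I9: { [A → , , .] }  — reduce

No state contains more than one complete item.

Answer: No reduce-reduce conflicts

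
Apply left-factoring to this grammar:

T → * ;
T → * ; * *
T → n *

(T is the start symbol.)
Left-factoring transforms A → αβ₁ | αβ₂ into A → αA' and A' → β₁ | β₂
(α is the longest common prefix among the alternatives). Repeat until
no nonterminal has two alternatives with a common prefix.

Round 1: T has alternatives sharing prefix '* ;'. Introduce T': T → * ; T'
  Add: T' → ε
  Add: T' → * *

No remaining common prefixes — done.

Resulting grammar:
T → * ; T'
T' → ε
T' → * *
T → n *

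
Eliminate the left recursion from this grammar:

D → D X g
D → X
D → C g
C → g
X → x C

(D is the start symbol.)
D is directly left-recursive. The standard transformation for
  A → A α₁ | ... | A α_m | β₁ | ... | β_n
is
  A  → β₁ A' | ... | β_n A'
  A' → α₁ A' | ... | α_m A' | ε

D → X becomes D → X D'
D → C g becomes D → C g D'
D → D X g becomes D' → X g D'
Add D' → ε

Productions for other non-terminals are unchanged:
  C → g
  X → x C

Resulting grammar:
D → X D'
D → C g D'
D' → X g D'
D' → ε
C → g
X → x C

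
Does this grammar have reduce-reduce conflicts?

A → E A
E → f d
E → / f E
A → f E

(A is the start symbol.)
A reduce-reduce conflict occurs when an LR(0) state has two complete items [A → α .] and [B → β .] — both call for a reduction, and with no lookahead the parser cannot choose between them.

Augment with A' → A and build the canonical LR(0) collection (I0 = CLOSURE({[A' → . A]}), then GOTO on every symbol after a dot until no new states appear). It has 11 states:
  I0: { [A → . E A], [A → . f E], [A' → . A], [E → . / f E], [E → . f d] }  — shift
  I1: { [E → / . f E] }  — shift
  I2: { [A' → A .] }  — accept
  I3: { [A → . E A], [A → . f E], [A → E . A], [E → . / f E], [E → . f d] }  — shift
  I4: { [A → f . E], [E → . / f E], [E → . f d], [E → f . d] }  — shift
  I5: { [A → f E .] }  — reduce
  I6: { [E → f d .] }  — reduce
  I7: { [E → f . d] }  — shift
  I8: { [A → E A .] }  — reduce
  I9: { [E → . / f E], [E → . f d], [E → / f . E] }  — shift
  I10: { [E → / f E .] }  — reduce

No state contains more than one complete item.

Answer: No reduce-reduce conflicts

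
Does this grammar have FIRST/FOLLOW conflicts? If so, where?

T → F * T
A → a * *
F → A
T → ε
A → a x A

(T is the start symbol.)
Nullable non-terminals: T.
FIRST sets used below: FIRST(F) = { 'a' }

T: nullable alternative(s) T → ε; FOLLOW(T) = { $ }
  T → F * T: FIRST \ {ε} = { 'a' } — disjoint from FOLLOW(T)
  T → ε: FIRST \ {ε} = { } — this is the only nullable alternative, skip

A, F have no nullable alternative, so no FIRST/FOLLOW check is needed there.

No FIRST/FOLLOW conflicts found.

Answer: No FIRST/FOLLOW conflicts.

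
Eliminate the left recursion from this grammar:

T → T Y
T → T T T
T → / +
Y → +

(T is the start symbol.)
T is directly left-recursive. The standard transformation for
  A → A α₁ | ... | A α_m | β₁ | ... | β_n
is
  A  → β₁ A' | ... | β_n A'
  A' → α₁ A' | ... | α_m A' | ε

T → / + becomes T → / + T'
T → T Y becomes T' → Y T'
T → T T T becomes T' → T T T'
Add T' → ε

Productions for other non-terminals are unchanged:
  Y → +

Resulting grammar:
T → / + T'
T' → Y T'
T' → T T T'
T' → ε
Y → +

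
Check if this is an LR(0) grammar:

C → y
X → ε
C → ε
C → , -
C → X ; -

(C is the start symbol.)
A grammar is LR(0) if no state in the canonical LR(0) collection has:
  - both a shift item (dot before a terminal) and a complete item (shift-reduce conflict), or
  - two or more complete items (reduce-reduce conflict; the accept item [C' → C .] counts as a complete item here).

Augment with C' → C and build the canonical LR(0) collection (I0 = CLOSURE({[C' → . C]}), then GOTO on every symbol after a dot until no new states appear). It has 8 states:
  I0: { [C → . , -], [C → . X ; -], [C → . y], [C → .], [C' → . C], [X → .] }  — shift, 2 reduces
  I1: { [C → , . -] }  — shift
  I2: { [C' → C .] }  — accept
  I3: { [C → X . ; -] }  — shift
  I4: { [C → y .] }  — reduce
  I5: { [C → X ; . -] }  — shift
  I6: { [C → X ; - .] }  — reduce
  I7: { [C → , - .] }  — reduce

Conflict in state I0:
  Shift-reduce conflict between [C → .] and [C → . , -]
So the grammar is NOT LR(0).

Answer: No. Shift-reduce conflict between [C → .] and [C → . , -]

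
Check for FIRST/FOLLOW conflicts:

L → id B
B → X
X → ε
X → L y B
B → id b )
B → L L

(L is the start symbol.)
Yes. B → id b ')' with FOLLOW(B) on { 'id' }; B → L L with FOLLOW(B) on { 'id' }; X → L y B with FOLLOW(X) on { 'id' }

Nullable non-terminals: B, X.
FIRST sets used below: FIRST(X) = { 'id', ε }, FIRST(L) = { 'id' }

B: nullable alternative(s) B → X; FOLLOW(B) = { $, 'id', 'y' }
  B → X: FIRST \ {ε} = { 'id' } — this is the only nullable alternative, skip
  B → id b ): FIRST \ {ε} = { 'id' } — overlaps FOLLOW(B) on { 'id' }: CONFLICT
  B → L L: FIRST \ {ε} = { 'id' } — overlaps FOLLOW(B) on { 'id' }: CONFLICT

X: nullable alternative(s) X → ε; FOLLOW(X) = { $, 'id', 'y' }
  X → ε: FIRST \ {ε} = { } — this is the only nullable alternative, skip
  X → L y B: FIRST \ {ε} = { 'id' } — overlaps FOLLOW(X) on { 'id' }: CONFLICT

L has no nullable alternative, so no FIRST/FOLLOW check is needed there.

So the grammar has 3 FIRST/FOLLOW conflicts (marked CONFLICT above).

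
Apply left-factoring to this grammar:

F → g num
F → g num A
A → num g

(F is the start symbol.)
Left-factoring transforms A → αβ₁ | αβ₂ into A → αA' and A' → β₁ | β₂
(α is the longest common prefix among the alternatives). Repeat until
no nonterminal has two alternatives with a common prefix.

Round 1: F has alternatives sharing prefix 'g num'. Introduce F': F → g num F'
  Add: F' → ε
  Add: F' → A

No remaining common prefixes — done.

Resulting grammar:
F → g num F'
F' → ε
F' → A
A → num g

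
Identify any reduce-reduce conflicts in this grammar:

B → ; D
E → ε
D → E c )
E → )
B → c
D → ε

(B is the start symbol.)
Yes — I1: [D → .] vs [E → .]

Augment with B' → B and build the canonical LR(0) collection (I0 = CLOSURE({[B' → . B]}), then GOTO on every symbol after a dot until no new states appear). It has 9 states:
  I0: { [B → . ; D], [B → . c], [B' → . B] }  — shift
  I1: { [B → ; . D], [D → . E c )], [D → .], [E → . )], [E → .] }  — shift, 2 reduces
  I2: { [B' → B .] }  — accept
  I3: { [B → c .] }  — reduce
  I4: { [E → ) .] }  — reduce
  I5: { [B → ; D .] }  — reduce
  I6: { [D → E . c )] }  — shift
  I7: { [D → E c . )] }  — shift
  I8: { [D → E c ) .] }  — reduce

I1 contains complete items [D → .], [E → .] — reduce-reduce conflict.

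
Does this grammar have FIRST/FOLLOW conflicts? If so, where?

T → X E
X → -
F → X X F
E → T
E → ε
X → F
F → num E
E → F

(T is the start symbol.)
Yes. E → T with FOLLOW(E) on { '-', 'num' }; E → F with FOLLOW(E) on { '-', 'num' }

A FIRST/FOLLOW conflict occurs when a non-terminal N has a nullable alternative N → β (β ⇒* ε) and another alternative N → α with FIRST(α) ∩ FOLLOW(N) ≠ ∅: on such a lookahead the parser cannot decide between expanding α and letting N vanish via β.

Nullable non-terminals: E.
FIRST sets used below: FIRST(T) = { '-', 'num' }, FIRST(F) = { '-', 'num' }

E: nullable alternative(s) E → ε; FOLLOW(E) = { $, '-', 'num' }
  E → T: FIRST \ {ε} = { '-', 'num' } — overlaps FOLLOW(E) on { '-', 'num' }: CONFLICT
  E → ε: FIRST \ {ε} = { } — this is the only nullable alternative, skip
  E → F: FIRST \ {ε} = { '-', 'num' } — overlaps FOLLOW(E) on { '-', 'num' }: CONFLICT

F, T, X have no nullable alternative, so no FIRST/FOLLOW check is needed there.

So the grammar has 2 FIRST/FOLLOW conflicts (marked CONFLICT above).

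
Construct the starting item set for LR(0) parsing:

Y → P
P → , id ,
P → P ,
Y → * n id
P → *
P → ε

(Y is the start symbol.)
First, augment the grammar with Y' → Y
I₀ = CLOSURE({ [Y' → . Y] }):
  [Y' → . Y] has the dot before Y: add [Y → . P], [Y → . * n id]
  [Y → . P] has the dot before P: add [P → . , id ,], [P → . P ,], [P → . *], [P → .]
No further items can be added.

I₀ = { [P → . *], [P → . , id ,], [P → . P ,], [P → .], [Y → . * n id], [Y → . P], [Y' → . Y] }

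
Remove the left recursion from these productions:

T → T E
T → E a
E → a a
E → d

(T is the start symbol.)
T → E a T'
T' → E T'
T' → ε
E → a a
E → d

T is directly left-recursive. The standard transformation for
  A → A α₁ | ... | A α_m | β₁ | ... | β_n
is
  A  → β₁ A' | ... | β_n A'
  A' → α₁ A' | ... | α_m A' | ε

T → E a becomes T → E a T'
T → T E becomes T' → E T'
Add T' → ε

Productions for other non-terminals are unchanged:
  E → a a
  E → d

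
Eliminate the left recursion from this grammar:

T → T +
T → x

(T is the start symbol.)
T is directly left-recursive. The standard transformation for
  A → A α₁ | ... | A α_m | β₁ | ... | β_n
is
  A  → β₁ A' | ... | β_n A'
  A' → α₁ A' | ... | α_m A' | ε

T → x becomes T → x T'
T → T + becomes T' → + T'
Add T' → ε

Resulting grammar:
T → x T'
T' → + T'
T' → ε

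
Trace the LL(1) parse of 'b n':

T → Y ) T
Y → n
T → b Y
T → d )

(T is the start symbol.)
LL(1) parsing maintains a stack (initially the start symbol over $) and the input. At each step: if the stack top is a terminal, match it against the current input token; if it is a non-terminal N, replace it with the RHS of M[N, lookahead] (the unique production whose predict set contains the lookahead).

Stack is shown with the top on the left.

Stack  Input  Action
--------------------
T $    b n $  output T → b Y
b Y $  b n $  match 'b'
Y $    n $    output Y → n
n $    n $    match 'n'
$      $      accept

The string is accepted.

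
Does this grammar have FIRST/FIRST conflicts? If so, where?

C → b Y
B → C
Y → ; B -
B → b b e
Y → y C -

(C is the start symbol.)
FIRST sets of the non-terminals at (or reachable through a nullable prefix from) the front of some alternative:
  FIRST(C) = { 'b' }

Productions for B:
  B → C: FIRST = { 'b' }
  B → b b e: FIRST = { 'b' }
Productions for Y:
  Y → ; B -: FIRST = { ';' }
  Y → y C -: FIRST = { 'y' }
C has only one production, so no FIRST/FIRST conflict is possible there.

Conflict for B: B → C and B → b b e
  Overlap: { 'b' }

Answer: Yes. B → C / B → b b e on { 'b' }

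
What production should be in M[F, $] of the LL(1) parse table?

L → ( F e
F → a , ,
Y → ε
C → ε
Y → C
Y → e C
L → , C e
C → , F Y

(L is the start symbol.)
Empty (error entry)

To find M[F, $], we find productions for F where $ is in the predict set (PREDICT(N → α) = (FIRST(α) \ {ε}) ∪ (FOLLOW(N) if α ⇒* ε)).

F → a , ,: PREDICT = { 'a' }

M[F, $] is empty (no production applies)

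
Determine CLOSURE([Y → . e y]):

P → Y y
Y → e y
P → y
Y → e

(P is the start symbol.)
To compute CLOSURE, for each item [A → α.Bβ] where B is a non-terminal, add [B → .γ] for all productions B → γ; repeat for the newly added items until nothing changes.

Start with: [Y → . e y]
The dot precedes the terminal e, so nothing is added.

CLOSURE = { [Y → . e y] }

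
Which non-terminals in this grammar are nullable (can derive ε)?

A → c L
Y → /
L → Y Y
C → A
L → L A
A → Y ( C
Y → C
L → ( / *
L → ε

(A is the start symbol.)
{ 'L' }

A non-terminal is nullable if it can derive ε (the empty string): either it has an ε-production, or it has a production whose right-hand side consists entirely of nullable non-terminals.

ε-productions: L → ε
So L is immediately nullable.
No further non-terminal can be added: every production for the remaining non-terminals contains a terminal or a non-nullable non-terminal.
Nullable = { 'L' }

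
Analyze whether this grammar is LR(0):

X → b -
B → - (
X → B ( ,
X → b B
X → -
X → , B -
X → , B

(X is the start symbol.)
A grammar is LR(0) if no state in the canonical LR(0) collection has:
  - both a shift item (dot before a terminal) and a complete item (shift-reduce conflict), or
  - two or more complete items (reduce-reduce conflict; the accept item [X' → X .] counts as a complete item here).

Augment with X' → X and build the canonical LR(0) collection (I0 = CLOSURE({[X' → . X]}), then GOTO on every symbol after a dot until no new states appear). It has 14 states:
  I0: { [B → . - (], [X → . , B -], [X → . , B], [X → . -], [X → . B ( ,], [X → . b -], [X → . b B], [X' → . X] }  — shift
  I1: { [B → . - (], [X → , . B -], [X → , . B] }  — shift
  I2: { [B → - . (], [X → - .] }  — shift, reduce
  I3: { [X → B . ( ,] }  — shift
  I4: { [X' → X .] }  — accept
  I5: { [B → . - (], [X → b . -], [X → b . B] }  — shift
  I6: { [B → - . (], [X → b - .] }  — shift, reduce
  I7: { [X → b B .] }  — reduce
  I8: { [B → - ( .] }  — reduce
  I9: { [X → B ( . ,] }  — shift
  I10: { [X → B ( , .] }  — reduce
  I11: { [B → - . (] }  — shift
  I12: { [X → , B . -], [X → , B .] }  — shift, reduce
  I13: { [X → , B - .] }  — reduce

Conflict in state I2:
  Shift-reduce conflict between [X → - .] and [B → - . (]
So the grammar is NOT LR(0).

Answer: No. Shift-reduce conflict between [X → - .] and [B → - . (]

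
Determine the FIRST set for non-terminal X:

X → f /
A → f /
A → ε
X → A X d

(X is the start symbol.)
To compute FIRST(X), examine every production with X on the left-hand side, reading each right-hand side left to right until a non-nullable symbol is reached.

FIRST sets of the other non-terminals involved (by the same procedure, iterated to a fixed point):
  FIRST(A) = { 'f', ε }

From X → f /:
  - f is a terminal: add 'f' and stop
From X → A X d:
  - A is a non-terminal: add FIRST(A) \ {ε} = { 'f' }
    A is nullable, so continue to the next symbol
  - X is the symbol being defined: contributes nothing new
    X is not nullable, so stop

Collecting: FIRST(X) = { 'f' }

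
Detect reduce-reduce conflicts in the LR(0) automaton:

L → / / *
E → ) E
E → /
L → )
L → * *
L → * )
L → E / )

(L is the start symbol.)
No reduce-reduce conflicts

A reduce-reduce conflict occurs when an LR(0) state has two complete items [A → α .] and [B → β .] — both call for a reduction, and with no lookahead the parser cannot choose between them.

Augment with L' → L and build the canonical LR(0) collection (I0 = CLOSURE({[L' → . L]}), then GOTO on every symbol after a dot until no new states appear). It has 15 states:
  I0: { [E → . ) E], [E → . /], [L → . )], [L → . * )], [L → . * *], [L → . / / *], [L → . E / )], [L' → . L] }  — shift
  I1: { [E → ) . E], [E → . ) E], [E → . /], [L → ) .] }  — shift, reduce
  I2: { [L → * . )], [L → * . *] }  — shift
  I3: { [E → / .], [L → / . / *] }  — shift, reduce
  I4: { [L → E . / )] }  — shift
  I5: { [L' → L .] }  — accept
  I6: { [L → E / . )] }  — shift
  I7: { [L → E / ) .] }  — reduce
  I8: { [L → / / . *] }  — shift
  I9: { [L → / / * .] }  — reduce
  I10: { [L → * ) .] }  — reduce
  I11: { [L → * * .] }  — reduce
  I12: { [E → ) . E], [E → . ) E], [E → . /] }  — shift
  I13: { [E → / .] }  — reduce
  I14: { [E → ) E .] }  — reduce

No state contains more than one complete item.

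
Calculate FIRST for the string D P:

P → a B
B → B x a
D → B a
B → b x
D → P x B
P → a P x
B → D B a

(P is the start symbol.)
FIRST sets of the non-terminals involved (from the grammar, by fixed-point iteration):
  FIRST(D) = { 'a', 'b' }

To compute FIRST(D P), process the symbols left to right:
Symbol D is a non-terminal. Add FIRST(D) \ {ε} = { 'a', 'b' }
D is not nullable (ε ∉ FIRST(D)), so stop here.
FIRST(D P) = { 'a', 'b' }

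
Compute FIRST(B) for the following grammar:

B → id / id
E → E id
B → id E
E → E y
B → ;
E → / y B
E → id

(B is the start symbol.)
From B → id / id:
  - id is a terminal: add 'id' and stop
From B → id E:
  - id is a terminal: add 'id' and stop
From B → ;:
  - ';' is a terminal: add ';' and stop

Collecting: FIRST(B) = { ';', 'id' }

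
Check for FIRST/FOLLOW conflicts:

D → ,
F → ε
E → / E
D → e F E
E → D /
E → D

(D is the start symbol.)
Nullable non-terminals: F.
F has a nullable alternative but only one production, so nothing to check.

D, E have no nullable alternative, so no FIRST/FOLLOW check is needed there.

No FIRST/FOLLOW conflicts found.

Answer: No FIRST/FOLLOW conflicts.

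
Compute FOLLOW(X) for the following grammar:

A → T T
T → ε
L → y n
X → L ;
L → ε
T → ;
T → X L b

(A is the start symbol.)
In T → X L b: X is followed by L b, add FIRST(L b) \ {ε} = { 'b', 'y' }

Taking the union: FOLLOW(X) = { 'b', 'y' }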